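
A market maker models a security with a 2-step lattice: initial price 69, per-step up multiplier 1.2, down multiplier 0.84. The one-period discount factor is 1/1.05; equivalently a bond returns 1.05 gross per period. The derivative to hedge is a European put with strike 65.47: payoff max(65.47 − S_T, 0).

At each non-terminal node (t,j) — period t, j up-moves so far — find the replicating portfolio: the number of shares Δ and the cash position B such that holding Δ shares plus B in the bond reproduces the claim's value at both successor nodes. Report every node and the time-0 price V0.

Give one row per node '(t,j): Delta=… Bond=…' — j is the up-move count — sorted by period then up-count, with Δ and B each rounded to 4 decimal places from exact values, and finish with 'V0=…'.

No-arbitrage ⇒ martingale measure with p* = (R−d)/(u−d) = 0.5833.
Terminal payoffs: V(2,0)=16.7836, V(2,1)=0.0000, V(2,2)=0.0000
  t=1,j=0: stock 57.9600 → up 69.5520 (V=0.0000), down 48.6864 (V=16.7836). Price 6.6602; hedge Δ=-0.8044, bond B=53.2813.
  t=1,j=1: stock 82.8000 → up 99.3600 (V=0.0000), down 69.5520 (V=0.0000). Price 0.0000; hedge Δ=0.0000, bond B=0.0000.
  t=0,j=0: stock 69.0000 → up 82.8000 (V=0.0000), down 57.9600 (V=6.6602). Price 2.6429; hedge Δ=-0.2681, bond B=21.1434.
Self-financing check: at every node Δ·S+B equals the discounted successor values.

(0,0): Delta=-0.2681 Bond=21.1434
(1,0): Delta=-0.8044 Bond=53.2813
(1,1): Delta=0.0000 Bond=0.0000
V0=2.6429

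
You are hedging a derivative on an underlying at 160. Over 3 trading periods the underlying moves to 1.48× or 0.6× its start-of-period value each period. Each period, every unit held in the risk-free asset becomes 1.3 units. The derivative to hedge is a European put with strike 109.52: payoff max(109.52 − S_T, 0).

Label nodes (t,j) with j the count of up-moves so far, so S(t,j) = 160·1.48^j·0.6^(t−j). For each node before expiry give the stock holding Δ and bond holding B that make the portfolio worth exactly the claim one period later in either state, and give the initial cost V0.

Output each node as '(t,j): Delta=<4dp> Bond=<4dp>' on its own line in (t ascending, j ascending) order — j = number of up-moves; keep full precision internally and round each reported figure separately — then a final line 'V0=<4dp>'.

(0,0): Delta=-0.0421 Bond=8.1320
(1,0): Delta=-0.2702 Bond=32.4693
(1,1): Delta=-0.0183 Bond=4.9407
(2,0): Delta=-1.0000 Bond=84.2462
(2,1): Delta=-0.1941 Bond=31.4008
(2,2): Delta=0.0000 Bond=0.0000
V0=1.3950

No-arbitrage ⇒ martingale measure with p* = (R−d)/(u−d) = 0.7955.
At expiry t=3: V(3,0)=74.9600, V(3,1)=24.2720, V(3,2)=0.0000, V(3,3)=0.0000
(2,0): S=57.6000. Δ = (V_up−V_dn)/(S_up−S_dn) = (24.2720−74.9600)/(85.2480−34.5600) = -1.0000. V = [p*·24.2720 + (1−p*)·74.9600]/1.3 = 26.6462. B = V − Δ·S = 84.2462.
(2,1): S=142.0800. Δ = (V_up−V_dn)/(S_up−S_dn) = (0.0000−24.2720)/(210.2784−85.2480) = -0.1941. V = [p*·0.0000 + (1−p*)·24.2720]/1.3 = 3.8190. B = V − Δ·S = 31.4008.
(2,2): S=350.4640. Δ = (V_up−V_dn)/(S_up−S_dn) = (0.0000−0.0000)/(518.6867−210.2784) = 0.0000. V = [p*·0.0000 + (1−p*)·0.0000]/1.3 = 0.0000. B = V − Δ·S = 0.0000.
(1,0): S=96.0000. Δ = (V_up−V_dn)/(S_up−S_dn) = (3.8190−26.6462)/(142.0800−57.6000) = -0.2702. V = [p*·3.8190 + (1−p*)·26.6462]/1.3 = 6.5294. B = V − Δ·S = 32.4693.
(1,1): S=236.8000. Δ = (V_up−V_dn)/(S_up−S_dn) = (0.0000−3.8190)/(350.4640−142.0800) = -0.0183. V = [p*·0.0000 + (1−p*)·3.8190]/1.3 = 0.6009. B = V − Δ·S = 4.9407.
(0,0): S=160.0000. Δ = (V_up−V_dn)/(S_up−S_dn) = (0.6009−6.5294)/(236.8000−96.0000) = -0.0421. V = [p*·0.6009 + (1−p*)·6.5294]/1.3 = 1.3950. B = V − Δ·S = 8.1320.
Root portfolio cost Δ·160+B reproduces V0=1.3950.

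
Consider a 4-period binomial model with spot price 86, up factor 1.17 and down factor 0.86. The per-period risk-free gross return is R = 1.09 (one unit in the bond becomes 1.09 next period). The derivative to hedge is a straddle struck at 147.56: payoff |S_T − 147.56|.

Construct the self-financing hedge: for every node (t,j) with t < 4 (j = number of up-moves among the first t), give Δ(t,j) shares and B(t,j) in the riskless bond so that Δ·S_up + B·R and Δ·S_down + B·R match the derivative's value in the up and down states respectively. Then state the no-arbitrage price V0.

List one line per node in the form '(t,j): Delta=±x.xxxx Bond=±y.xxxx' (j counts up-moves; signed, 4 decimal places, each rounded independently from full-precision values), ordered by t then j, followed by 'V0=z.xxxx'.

(0,0): Delta=-0.6784 Bond=82.7121
(1,0): Delta=-1.0000 Bond=113.9434
(1,1): Delta=-0.5961 Bond=81.8824
(2,0): Delta=-1.0000 Bond=124.1983
(2,1): Delta=-1.0000 Bond=124.1983
(2,2): Delta=-0.4929 Bond=77.0966
(3,0): Delta=-1.0000 Bond=135.3761
(3,1): Delta=-1.0000 Bond=135.3761
(3,2): Delta=-1.0000 Bond=135.3761
(3,3): Delta=-0.3632 Bond=66.1776
V0=24.3716

Risk-neutral probability p* = (R−d)/(u−d) = (1.09−0.86)/(1.17−0.86) = 0.7419.
Terminal values V(4,·): V(4,0)=100.5173, V(4,1)=83.5600, V(4,2)=60.4903, V(4,3)=29.1047, V(4,4)=13.5943
(3,0): S=54.7008. Δ = (V_up−V_dn)/(S_up−S_dn) = (83.5600−100.5173)/(64.0000−47.0427) = -1.0000. V = [p*·83.5600 + (1−p*)·100.5173]/1.09 = 80.6753. B = V − Δ·S = 135.3761.
(3,1): S=74.4186. Δ = (V_up−V_dn)/(S_up−S_dn) = (60.4903−83.5600)/(87.0697−64.0000) = -1.0000. V = [p*·60.4903 + (1−p*)·83.5600]/1.09 = 60.9576. B = V − Δ·S = 135.3761.
(3,2): S=101.2438. Δ = (V_up−V_dn)/(S_up−S_dn) = (29.1047−60.4903)/(118.4553−87.0697) = -1.0000. V = [p*·29.1047 + (1−p*)·60.4903]/1.09 = 34.1323. B = V − Δ·S = 135.3761.
(3,3): S=137.7387. Δ = (V_up−V_dn)/(S_up−S_dn) = (13.5943−29.1047)/(161.1543−118.4553) = -0.3632. V = [p*·13.5943 + (1−p*)·29.1047]/1.09 = 16.1440. B = V − Δ·S = 66.1776.
(2,0): S=63.6056. Δ = (V_up−V_dn)/(S_up−S_dn) = (60.9576−80.6753)/(74.4186−54.7008) = -1.0000. V = [p*·60.9576 + (1−p*)·80.6753]/1.09 = 60.5927. B = V − Δ·S = 124.1983.
(2,1): S=86.5332. Δ = (V_up−V_dn)/(S_up−S_dn) = (34.1323−60.9576)/(101.2438−74.4186) = -1.0000. V = [p*·34.1323 + (1−p*)·60.9576]/1.09 = 37.6651. B = V − Δ·S = 124.1983.
(2,2): S=117.7254. Δ = (V_up−V_dn)/(S_up−S_dn) = (16.1440−34.1323)/(137.7387−101.2438) = -0.4929. V = [p*·16.1440 + (1−p*)·34.1323]/1.09 = 19.0699. B = V − Δ·S = 77.0966.
(1,0): S=73.9600. Δ = (V_up−V_dn)/(S_up−S_dn) = (37.6651−60.5927)/(86.5332−63.6056) = -1.0000. V = [p*·37.6651 + (1−p*)·60.5927]/1.09 = 39.9834. B = V − Δ·S = 113.9434.
(1,1): S=100.6200. Δ = (V_up−V_dn)/(S_up−S_dn) = (19.0699−37.6651)/(117.7254−86.5332) = -0.5961. V = [p*·19.0699 + (1−p*)·37.6651]/1.09 = 21.8978. B = V − Δ·S = 81.8824.
(0,0): S=86.0000. Δ = (V_up−V_dn)/(S_up−S_dn) = (21.8978−39.9834)/(100.6200−73.9600) = -0.6784. V = [p*·21.8978 + (1−p*)·39.9834]/1.09 = 24.3716. B = V − Δ·S = 82.7121.
The time-0 hedge costs 24.3716, which is the no-arbitrage price.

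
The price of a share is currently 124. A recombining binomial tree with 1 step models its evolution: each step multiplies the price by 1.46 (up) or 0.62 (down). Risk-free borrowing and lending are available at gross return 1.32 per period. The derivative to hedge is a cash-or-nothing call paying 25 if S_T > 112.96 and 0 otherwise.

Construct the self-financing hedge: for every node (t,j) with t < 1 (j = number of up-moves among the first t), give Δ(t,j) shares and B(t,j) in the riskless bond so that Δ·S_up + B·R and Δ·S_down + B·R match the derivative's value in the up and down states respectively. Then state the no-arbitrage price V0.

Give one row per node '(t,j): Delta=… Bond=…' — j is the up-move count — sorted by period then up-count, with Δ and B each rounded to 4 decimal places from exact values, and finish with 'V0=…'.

(0,0): Delta=0.2400 Bond=-13.9791
V0=15.7828

Risk-neutral probability p* = (R−d)/(u−d) = (1.32−0.62)/(1.46−0.62) = 0.8333.
Payoff layer (t=1): V(1,0)=0.0000, V(1,1)=25.0000
(0,0): S=124.0000. Δ = (V_up−V_dn)/(S_up−S_dn) = (25.0000−0.0000)/(181.0400−76.8800) = 0.2400. V = [p*·25.0000 + (1−p*)·0.0000]/1.32 = 15.7828. B = V − Δ·S = -13.9791.
Self-financing check: at every node Δ·S+B equals the discounted successor values.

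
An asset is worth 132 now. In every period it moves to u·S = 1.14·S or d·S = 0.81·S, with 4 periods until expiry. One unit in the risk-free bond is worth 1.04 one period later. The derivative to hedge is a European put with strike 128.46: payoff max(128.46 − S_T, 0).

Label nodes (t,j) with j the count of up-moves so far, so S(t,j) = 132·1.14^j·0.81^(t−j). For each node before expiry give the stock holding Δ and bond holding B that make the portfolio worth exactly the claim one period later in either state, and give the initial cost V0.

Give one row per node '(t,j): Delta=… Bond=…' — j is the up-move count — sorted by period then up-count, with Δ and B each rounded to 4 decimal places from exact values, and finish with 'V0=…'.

The replicating-portfolio and risk-neutral prices coincide; use p* = (1.04−0.81)/(1.14−0.81) = 0.6970 for the latter.
At expiry t=4: V(4,0)=71.6383, V(4,1)=48.4888, V(4,2)=15.9079, V(4,3)=0.0000, V(4,4)=0.0000
(3,0): S=70.1502. Δ = (V_up−V_dn)/(S_up−S_dn) = (48.4888−71.6383)/(79.9712−56.8217) = -1.0000. V = [p*·48.4888 + (1−p*)·71.6383]/1.04 = 53.3690. B = V − Δ·S = 123.5192.
(3,1): S=98.7299. Δ = (V_up−V_dn)/(S_up−S_dn) = (15.9079−48.4888)/(112.5521−79.9712) = -1.0000. V = [p*·15.9079 + (1−p*)·48.4888]/1.04 = 24.7893. B = V − Δ·S = 123.5192.
(3,2): S=138.9532. Δ = (V_up−V_dn)/(S_up−S_dn) = (0.0000−15.9079)/(158.4067−112.5521) = -0.3469. V = [p*·0.0000 + (1−p*)·15.9079]/1.04 = 4.6352. B = V − Δ·S = 52.8409.
(3,3): S=195.5638. Δ = (V_up−V_dn)/(S_up−S_dn) = (0.0000−0.0000)/(222.9427−158.4067) = 0.0000. V = [p*·0.0000 + (1−p*)·0.0000]/1.04 = 0.0000. B = V − Δ·S = 0.0000.
(2,0): S=86.6052. Δ = (V_up−V_dn)/(S_up−S_dn) = (24.7893−53.3690)/(98.7299−70.1502) = -1.0000. V = [p*·24.7893 + (1−p*)·53.3690]/1.04 = 32.1633. B = V − Δ·S = 118.7685.
(2,1): S=121.8888. Δ = (V_up−V_dn)/(S_up−S_dn) = (4.6352−24.7893)/(138.9532−98.7299) = -0.5011. V = [p*·4.6352 + (1−p*)·24.7893]/1.04 = 10.3293. B = V − Δ·S = 71.4025.
(2,2): S=171.5472. Δ = (V_up−V_dn)/(S_up−S_dn) = (0.0000−4.6352)/(195.5638−138.9532) = -0.0819. V = [p*·0.0000 + (1−p*)·4.6352]/1.04 = 1.3506. B = V − Δ·S = 15.3965.
(1,0): S=106.9200. Δ = (V_up−V_dn)/(S_up−S_dn) = (10.3293−32.1633)/(121.8888−86.6052) = -0.6188. V = [p*·10.3293 + (1−p*)·32.1633]/1.04 = 16.2939. B = V − Δ·S = 82.4575.
(1,1): S=150.4800. Δ = (V_up−V_dn)/(S_up−S_dn) = (1.3506−10.3293)/(171.5472−121.8888) = -0.1808. V = [p*·1.3506 + (1−p*)·10.3293]/1.04 = 3.9148. B = V − Δ·S = 31.1231.
(0,0): S=132.0000. Δ = (V_up−V_dn)/(S_up−S_dn) = (3.9148−16.2939)/(150.4800−106.9200) = -0.2842. V = [p*·3.9148 + (1−p*)·16.2939]/1.04 = 7.3712. B = V − Δ·S = 44.8836.
The time-0 hedge costs 7.3712, which is the no-arbitrage price.

(0,0): Delta=-0.2842 Bond=44.8836
(1,0): Delta=-0.6188 Bond=82.4575
(1,1): Delta=-0.1808 Bond=31.1231
(2,0): Delta=-1.0000 Bond=118.7685
(2,1): Delta=-0.5011 Bond=71.4025
(2,2): Delta=-0.0819 Bond=15.3965
(3,0): Delta=-1.0000 Bond=123.5192
(3,1): Delta=-1.0000 Bond=123.5192
(3,2): Delta=-0.3469 Bond=52.8409
(3,3): Delta=0.0000 Bond=0.0000
V0=7.3712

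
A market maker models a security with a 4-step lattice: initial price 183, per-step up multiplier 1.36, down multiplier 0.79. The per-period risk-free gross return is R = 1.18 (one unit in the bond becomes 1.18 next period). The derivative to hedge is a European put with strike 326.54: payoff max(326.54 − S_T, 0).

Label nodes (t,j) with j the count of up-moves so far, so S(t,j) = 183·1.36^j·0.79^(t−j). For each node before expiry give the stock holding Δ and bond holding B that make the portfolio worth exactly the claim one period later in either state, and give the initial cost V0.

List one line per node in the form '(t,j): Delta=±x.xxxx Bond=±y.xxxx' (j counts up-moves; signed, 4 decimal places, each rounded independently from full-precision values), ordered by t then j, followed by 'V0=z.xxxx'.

(0,0): Delta=-0.4136 Bond=102.7088
(1,0): Delta=-0.8486 Bond=184.0839
(1,1): Delta=-0.2969 Bond=92.1714
(2,0): Delta=-1.0000 Bond=234.5159
(2,1): Delta=-0.8079 Bond=209.2358
(2,2): Delta=-0.1599 Bond=62.3899
(3,0): Delta=-1.0000 Bond=276.7288
(3,1): Delta=-1.0000 Bond=276.7288
(3,2): Delta=-0.7565 Bond=233.1303
(3,3): Delta=0.0000 Bond=0.0000
V0=27.0283

No-arbitrage ⇒ martingale measure with p* = (R−d)/(u−d) = 0.6842.
Terminal values V(4,·): V(4,0)=255.2614, V(4,1)=203.8325, V(4,2)=115.2966, V(4,3)=0.0000, V(4,4)=0.0000
  t=3,j=0: stock 90.2261 → up 122.7075 (V=203.8325), down 71.2786 (V=255.2614). Price 186.5027; hedge Δ=-1.0000, bond B=276.7288.
  t=3,j=1: stock 155.3260 → up 211.2434 (V=115.2966), down 122.7075 (V=203.8325). Price 121.4028; hedge Δ=-1.0000, bond B=276.7288.
  t=3,j=2: stock 267.3967 → up 363.6595 (V=0.0000), down 211.2434 (V=115.2966). Price 30.8555; hedge Δ=-0.7565, bond B=233.1303.
  t=3,j=3: stock 460.3284 → up 626.0467 (V=0.0000), down 363.6595 (V=0.0000). Price 0.0000; hedge Δ=0.0000, bond B=0.0000.
  t=2,j=0: stock 114.2103 → up 155.3260 (V=121.4028), down 90.2261 (V=186.5027). Price 120.3056; hedge Δ=-1.0000, bond B=234.5159.
  t=2,j=1: stock 196.6152 → up 267.3967 (V=30.8555), down 155.3260 (V=121.4028). Price 50.3808; hedge Δ=-0.8079, bond B=209.2358.
  t=2,j=2: stock 338.4768 → up 460.3284 (V=0.0000), down 267.3967 (V=30.8555). Price 8.2575; hedge Δ=-0.1599, bond B=62.3899.
  t=1,j=0: stock 144.5700 → up 196.6152 (V=50.3808), down 114.2103 (V=120.3056). Price 61.4088; hedge Δ=-0.8486, bond B=184.0839.
  t=1,j=1: stock 248.8800 → up 338.4768 (V=8.2575), down 196.6152 (V=50.3808). Price 18.2708; hedge Δ=-0.2969, bond B=92.1714.
  t=0,j=0: stock 183.0000 → up 248.8800 (V=18.2708), down 144.5700 (V=61.4088). Price 27.0283; hedge Δ=-0.4136, bond B=102.7088.
Root portfolio cost Δ·183+B reproduces V0=27.0283.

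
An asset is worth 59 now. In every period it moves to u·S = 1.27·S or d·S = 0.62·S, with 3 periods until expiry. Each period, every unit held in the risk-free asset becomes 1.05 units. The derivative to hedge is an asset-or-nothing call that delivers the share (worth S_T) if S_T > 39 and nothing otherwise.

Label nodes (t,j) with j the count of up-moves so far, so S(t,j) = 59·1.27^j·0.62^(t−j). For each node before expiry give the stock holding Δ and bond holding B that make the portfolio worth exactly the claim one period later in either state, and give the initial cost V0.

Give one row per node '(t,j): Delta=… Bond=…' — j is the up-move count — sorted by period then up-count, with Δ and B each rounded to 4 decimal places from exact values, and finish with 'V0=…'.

(0,0): Delta=1.2651 Bond=-21.7699
(1,0): Delta=1.5634 Bond=-33.7680
(1,1): Delta=1.1906 Bond=-17.2767
(2,0): Delta=0.0000 Bond=0.0000
(2,1): Delta=1.9538 Bond=-53.5970
(2,2): Delta=1.0000 Bond=0.0000
V0=52.8723

The replicating-portfolio and risk-neutral prices coincide; use p* = (1.05−0.62)/(1.27−0.62) = 0.6615 for the latter.
Terminal values V(3,·): V(3,0)=0.0000, V(3,1)=0.0000, V(3,2)=58.9999, V(3,3)=120.8546
  t=2,j=0: stock 22.6796 → up 28.8031 (V=0.0000), down 14.0614 (V=0.0000). Price 0.0000; hedge Δ=0.0000, bond B=0.0000.
  t=2,j=1: stock 46.4566 → up 58.9999 (V=58.9999), down 28.8031 (V=0.0000). Price 37.1721; hedge Δ=1.9538, bond B=-53.5970.
  t=2,j=2: stock 95.1611 → up 120.8546 (V=120.8546), down 58.9999 (V=58.9999). Price 95.1611; hedge Δ=1.0000, bond B=0.0000.
  t=1,j=0: stock 36.5800 → up 46.4566 (V=37.1721), down 22.6796 (V=0.0000). Price 23.4198; hedge Δ=1.5634, bond B=-33.7680.
  t=1,j=1: stock 74.9300 → up 95.1611 (V=95.1611), down 46.4566 (V=37.1721). Price 71.9372; hedge Δ=1.1906, bond B=-17.2767.
  t=0,j=0: stock 59.0000 → up 74.9300 (V=71.9372), down 36.5800 (V=23.4198). Price 52.8723; hedge Δ=1.2651, bond B=-21.7699.
Root portfolio cost Δ·59+B reproduces V0=52.8723.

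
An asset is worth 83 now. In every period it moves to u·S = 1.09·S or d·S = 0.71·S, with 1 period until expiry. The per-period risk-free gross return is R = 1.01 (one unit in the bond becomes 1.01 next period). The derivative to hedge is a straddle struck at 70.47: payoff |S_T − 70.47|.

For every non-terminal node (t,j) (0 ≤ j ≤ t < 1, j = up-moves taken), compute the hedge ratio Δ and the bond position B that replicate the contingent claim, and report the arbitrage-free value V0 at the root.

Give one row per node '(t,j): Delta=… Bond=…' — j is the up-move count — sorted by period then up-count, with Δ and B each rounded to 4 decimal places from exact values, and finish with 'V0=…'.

(0,0): Delta=0.2682 Bond=-4.2246
V0=18.0386

Under the risk-neutral measure, an up-move has probability p* = (R−d)/(u−d) = 0.7895 and values discount at R = 1.01.
Payoff layer (t=1): V(1,0)=11.5400, V(1,1)=20.0000
(0,0): S=83.0000. Δ = (V_up−V_dn)/(S_up−S_dn) = (20.0000−11.5400)/(90.4700−58.9300) = 0.2682. V = [p*·20.0000 + (1−p*)·11.5400]/1.01 = 18.0386. B = V − Δ·S = -4.2246.
Check: Δ(0,0)·S0 + B(0,0) = 18.0386 = V0.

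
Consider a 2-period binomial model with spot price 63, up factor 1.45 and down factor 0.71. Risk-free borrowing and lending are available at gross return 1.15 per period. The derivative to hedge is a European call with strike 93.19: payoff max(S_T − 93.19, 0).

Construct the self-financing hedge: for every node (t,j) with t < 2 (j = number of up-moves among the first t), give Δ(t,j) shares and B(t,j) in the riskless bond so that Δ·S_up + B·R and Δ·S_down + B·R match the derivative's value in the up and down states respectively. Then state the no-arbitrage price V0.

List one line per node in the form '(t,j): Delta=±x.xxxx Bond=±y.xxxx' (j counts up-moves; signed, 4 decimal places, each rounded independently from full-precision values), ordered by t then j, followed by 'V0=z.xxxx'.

(0,0): Delta=0.4355 Bond=-16.9389
(1,0): Delta=0.0000 Bond=0.0000
(1,1): Delta=0.5809 Bond=-32.7614
V0=10.4973

Since d<R<u, set p* = (R−d)/(u−d) = 0.5946; price each node as the discounted p*-expectation of its children.
Terminal values V(2,·): V(2,0)=0.0000, V(2,1)=0.0000, V(2,2)=39.2675
  t=1,j=0: stock 44.7300 → up 64.8585 (V=0.0000), down 31.7583 (V=0.0000). Price 0.0000; hedge Δ=0.0000, bond B=0.0000.
  t=1,j=1: stock 91.3500 → up 132.4575 (V=39.2675), down 64.8585 (V=0.0000). Price 20.3028; hedge Δ=0.5809, bond B=-32.7614.
  t=0,j=0: stock 63.0000 → up 91.3500 (V=20.3028), down 44.7300 (V=0.0000). Price 10.4973; hedge Δ=0.4355, bond B=-16.9389.
Root portfolio cost Δ·63+B reproduces V0=10.4973.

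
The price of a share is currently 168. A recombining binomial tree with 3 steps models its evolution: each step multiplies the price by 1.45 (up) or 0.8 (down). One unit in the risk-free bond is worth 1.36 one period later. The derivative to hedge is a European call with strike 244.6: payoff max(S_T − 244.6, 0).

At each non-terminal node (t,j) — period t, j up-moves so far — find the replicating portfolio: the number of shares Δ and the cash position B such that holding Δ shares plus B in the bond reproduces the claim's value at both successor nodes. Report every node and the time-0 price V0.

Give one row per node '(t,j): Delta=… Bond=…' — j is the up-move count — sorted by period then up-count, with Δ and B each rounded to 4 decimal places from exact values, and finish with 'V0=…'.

(0,0): Delta=0.8886 Bond=-76.6084
(1,0): Delta=0.2754 Bond=-21.7712
(1,1): Delta=0.9430 Bond=-117.4329
(2,0): Delta=0.0000 Bond=0.0000
(2,1): Delta=0.2998 Bond=-34.3674
(2,2): Delta=1.0000 Bond=-179.8529
V0=72.6757

The replicating-portfolio and risk-neutral prices coincide; use p* = (1.36−0.8)/(1.45−0.8) = 0.8615 for the latter.
Terminal values V(3,·): V(3,0)=0.0000, V(3,1)=0.0000, V(3,2)=37.9760, V(3,3)=267.5690
(2,0): S=107.5200. Δ = (V_up−V_dn)/(S_up−S_dn) = (0.0000−0.0000)/(155.9040−86.0160) = 0.0000. V = [p*·0.0000 + (1−p*)·0.0000]/1.36 = 0.0000. B = V − Δ·S = 0.0000.
(2,1): S=194.8800. Δ = (V_up−V_dn)/(S_up−S_dn) = (37.9760−0.0000)/(282.5760−155.9040) = 0.2998. V = [p*·37.9760 + (1−p*)·0.0000]/1.36 = 24.0572. B = V − Δ·S = -34.3674.
(2,2): S=353.2200. Δ = (V_up−V_dn)/(S_up−S_dn) = (267.5690−37.9760)/(512.1690−282.5760) = 1.0000. V = [p*·267.5690 + (1−p*)·37.9760]/1.36 = 173.3671. B = V − Δ·S = -179.8529.
(1,0): S=134.4000. Δ = (V_up−V_dn)/(S_up−S_dn) = (24.0572−0.0000)/(194.8800−107.5200) = 0.2754. V = [p*·24.0572 + (1−p*)·0.0000]/1.36 = 15.2399. B = V − Δ·S = -21.7712.
(1,1): S=243.6000. Δ = (V_up−V_dn)/(S_up−S_dn) = (173.3671−24.0572)/(353.2200−194.8800) = 0.9430. V = [p*·173.3671 + (1−p*)·24.0572]/1.36 = 112.2745. B = V − Δ·S = -117.4329.
(0,0): S=168.0000. Δ = (V_up−V_dn)/(S_up−S_dn) = (112.2745−15.2399)/(243.6000−134.4000) = 0.8886. V = [p*·112.2745 + (1−p*)·15.2399]/1.36 = 72.6757. B = V − Δ·S = -76.6084.
Check: Δ(0,0)·S0 + B(0,0) = 72.6757 = V0.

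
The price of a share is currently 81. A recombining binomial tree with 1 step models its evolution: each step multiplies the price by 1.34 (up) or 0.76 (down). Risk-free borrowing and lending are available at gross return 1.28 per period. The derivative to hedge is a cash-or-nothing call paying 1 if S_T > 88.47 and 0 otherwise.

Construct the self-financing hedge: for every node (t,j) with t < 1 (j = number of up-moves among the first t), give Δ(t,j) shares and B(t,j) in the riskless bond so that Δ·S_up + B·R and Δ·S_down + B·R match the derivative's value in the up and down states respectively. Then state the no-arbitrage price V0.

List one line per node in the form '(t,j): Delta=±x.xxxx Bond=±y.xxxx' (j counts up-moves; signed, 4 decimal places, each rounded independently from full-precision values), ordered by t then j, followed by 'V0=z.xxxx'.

(0,0): Delta=0.0213 Bond=-1.0237
V0=0.7004

Risk-neutral probability p* = (R−d)/(u−d) = (1.28−0.76)/(1.34−0.76) = 0.8966.
Payoff layer (t=1): V(1,0)=0.0000, V(1,1)=1.0000
  t=0,j=0: stock 81.0000 → up 108.5400 (V=1.0000), down 61.5600 (V=0.0000). Price 0.7004; hedge Δ=0.0213, bond B=-1.0237.
Self-financing check: at every node Δ·S+B equals the discounted successor values.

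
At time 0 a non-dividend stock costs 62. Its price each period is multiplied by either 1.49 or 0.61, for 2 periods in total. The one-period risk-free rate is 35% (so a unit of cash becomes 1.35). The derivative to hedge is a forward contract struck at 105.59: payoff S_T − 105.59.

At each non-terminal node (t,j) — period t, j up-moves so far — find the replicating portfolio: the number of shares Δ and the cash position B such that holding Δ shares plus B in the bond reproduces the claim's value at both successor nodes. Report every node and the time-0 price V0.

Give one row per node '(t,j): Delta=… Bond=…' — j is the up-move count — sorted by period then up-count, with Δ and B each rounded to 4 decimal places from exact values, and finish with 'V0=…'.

Risk-neutral probability p* = (R−d)/(u−d) = (1.35−0.61)/(1.49−0.61) = 0.8409.
Terminal values V(2,·): V(2,0)=-82.5198, V(2,1)=-49.2382, V(2,2)=32.0562
(1,0): S=37.8200. Δ = (V_up−V_dn)/(S_up−S_dn) = (-49.2382−-82.5198)/(56.3518−23.0702) = 1.0000. V = [p*·-49.2382 + (1−p*)·-82.5198]/1.35 = -40.3948. B = V − Δ·S = -78.2148.
(1,1): S=92.3800. Δ = (V_up−V_dn)/(S_up−S_dn) = (32.0562−-49.2382)/(137.6462−56.3518) = 1.0000. V = [p*·32.0562 + (1−p*)·-49.2382]/1.35 = 14.1652. B = V − Δ·S = -78.2148.
(0,0): S=62.0000. Δ = (V_up−V_dn)/(S_up−S_dn) = (14.1652−-40.3948)/(92.3800−37.8200) = 1.0000. V = [p*·14.1652 + (1−p*)·-40.3948]/1.35 = 4.0631. B = V − Δ·S = -57.9369.
Check: Δ(0,0)·S0 + B(0,0) = 4.0631 = V0.

(0,0): Delta=1.0000 Bond=-57.9369
(1,0): Delta=1.0000 Bond=-78.2148
(1,1): Delta=1.0000 Bond=-78.2148
V0=4.0631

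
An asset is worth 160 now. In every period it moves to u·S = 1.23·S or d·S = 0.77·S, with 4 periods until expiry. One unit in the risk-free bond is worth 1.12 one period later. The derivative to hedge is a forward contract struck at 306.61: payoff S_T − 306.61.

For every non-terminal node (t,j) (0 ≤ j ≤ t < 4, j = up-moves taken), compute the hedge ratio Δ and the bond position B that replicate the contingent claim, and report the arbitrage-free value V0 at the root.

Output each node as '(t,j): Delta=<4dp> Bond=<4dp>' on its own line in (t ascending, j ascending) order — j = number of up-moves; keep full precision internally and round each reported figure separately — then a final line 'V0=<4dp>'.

The replicating-portfolio and risk-neutral prices coincide; use p* = (1.12−0.77)/(1.23−0.77) = 0.7609 for the latter.
Payoff layer (t=4): V(4,0)=-250.3651, V(4,1)=-216.7643, V(4,2)=-163.0903, V(4,3)=-77.3512, V(4,4)=59.6086
(3,0): S=73.0453. Δ = (V_up−V_dn)/(S_up−S_dn) = (-216.7643−-250.3651)/(89.8457−56.2449) = 1.0000. V = [p*·-216.7643 + (1−p*)·-250.3651]/1.12 = -200.7136. B = V − Δ·S = -273.7589.
(3,1): S=116.6827. Δ = (V_up−V_dn)/(S_up−S_dn) = (-163.0903−-216.7643)/(143.5197−89.8457) = 1.0000. V = [p*·-163.0903 + (1−p*)·-216.7643]/1.12 = -157.0762. B = V − Δ·S = -273.7589.
(3,2): S=186.3893. Δ = (V_up−V_dn)/(S_up−S_dn) = (-77.3512−-163.0903)/(229.2588−143.5197) = 1.0000. V = [p*·-77.3512 + (1−p*)·-163.0903]/1.12 = -87.3696. B = V − Δ·S = -273.7589.
(3,3): S=297.7387. Δ = (V_up−V_dn)/(S_up−S_dn) = (59.6086−-77.3512)/(366.2186−229.2588) = 1.0000. V = [p*·59.6086 + (1−p*)·-77.3512]/1.12 = 23.9798. B = V − Δ·S = -273.7589.
(2,0): S=94.8640. Δ = (V_up−V_dn)/(S_up−S_dn) = (-157.0762−-200.7136)/(116.6827−73.0453) = 1.0000. V = [p*·-157.0762 + (1−p*)·-200.7136]/1.12 = -149.5636. B = V − Δ·S = -244.4276.
(2,1): S=151.5360. Δ = (V_up−V_dn)/(S_up−S_dn) = (-87.3696−-157.0762)/(186.3893−116.6827) = 1.0000. V = [p*·-87.3696 + (1−p*)·-157.0762]/1.12 = -92.8916. B = V − Δ·S = -244.4276.
(2,2): S=242.0640. Δ = (V_up−V_dn)/(S_up−S_dn) = (23.9798−-87.3696)/(297.7387−186.3893) = 1.0000. V = [p*·23.9798 + (1−p*)·-87.3696]/1.12 = -2.3636. B = V − Δ·S = -244.4276.
(1,0): S=123.2000. Δ = (V_up−V_dn)/(S_up−S_dn) = (-92.8916−-149.5636)/(151.5360−94.8640) = 1.0000. V = [p*·-92.8916 + (1−p*)·-149.5636]/1.12 = -95.0389. B = V − Δ·S = -218.2389.
(1,1): S=196.8000. Δ = (V_up−V_dn)/(S_up−S_dn) = (-2.3636−-92.8916)/(242.0640−151.5360) = 1.0000. V = [p*·-2.3636 + (1−p*)·-92.8916]/1.12 = -21.4389. B = V − Δ·S = -218.2389.
(0,0): S=160.0000. Δ = (V_up−V_dn)/(S_up−S_dn) = (-21.4389−-95.0389)/(196.8000−123.2000) = 1.0000. V = [p*·-21.4389 + (1−p*)·-95.0389]/1.12 = -34.8562. B = V − Δ·S = -194.8562.
Root portfolio cost Δ·160+B reproduces V0=-34.8562.

(0,0): Delta=1.0000 Bond=-194.8562
(1,0): Delta=1.0000 Bond=-218.2389
(1,1): Delta=1.0000 Bond=-218.2389
(2,0): Delta=1.0000 Bond=-244.4276
(2,1): Delta=1.0000 Bond=-244.4276
(2,2): Delta=1.0000 Bond=-244.4276
(3,0): Delta=1.0000 Bond=-273.7589
(3,1): Delta=1.0000 Bond=-273.7589
(3,2): Delta=1.0000 Bond=-273.7589
(3,3): Delta=1.0000 Bond=-273.7589
V0=-34.8562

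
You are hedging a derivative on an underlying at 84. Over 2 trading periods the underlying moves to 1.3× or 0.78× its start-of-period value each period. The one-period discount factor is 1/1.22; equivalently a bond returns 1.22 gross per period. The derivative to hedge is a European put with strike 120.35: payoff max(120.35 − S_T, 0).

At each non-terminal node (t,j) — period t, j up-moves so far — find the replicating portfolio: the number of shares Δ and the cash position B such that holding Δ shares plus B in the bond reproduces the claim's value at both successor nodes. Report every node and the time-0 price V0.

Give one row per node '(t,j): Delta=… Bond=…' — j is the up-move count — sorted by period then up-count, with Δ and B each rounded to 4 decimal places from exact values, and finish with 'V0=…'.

(0,0): Delta=-0.6569 Bond=62.4307
(1,0): Delta=-1.0000 Bond=98.6475
(1,1): Delta=-0.6194 Bond=72.0779
V0=7.2539

Since d<R<u, set p* = (R−d)/(u−d) = 0.8462; price each node as the discounted p*-expectation of its children.
At expiry t=2: V(2,0)=69.2444, V(2,1)=35.1740, V(2,2)=0.0000
  t=1,j=0: stock 65.5200 → up 85.1760 (V=35.1740), down 51.1056 (V=69.2444). Price 33.1275; hedge Δ=-1.0000, bond B=98.6475.
  t=1,j=1: stock 109.2000 → up 141.9600 (V=0.0000), down 85.1760 (V=35.1740). Price 4.4356; hedge Δ=-0.6194, bond B=72.0779.
  t=0,j=0: stock 84.0000 → up 109.2000 (V=4.4356), down 65.5200 (V=33.1275). Price 7.2539; hedge Δ=-0.6569, bond B=62.4307.
Each (Δ,B) replicates both successor values, so the strategy is self-financing and V0 is arbitrage-free.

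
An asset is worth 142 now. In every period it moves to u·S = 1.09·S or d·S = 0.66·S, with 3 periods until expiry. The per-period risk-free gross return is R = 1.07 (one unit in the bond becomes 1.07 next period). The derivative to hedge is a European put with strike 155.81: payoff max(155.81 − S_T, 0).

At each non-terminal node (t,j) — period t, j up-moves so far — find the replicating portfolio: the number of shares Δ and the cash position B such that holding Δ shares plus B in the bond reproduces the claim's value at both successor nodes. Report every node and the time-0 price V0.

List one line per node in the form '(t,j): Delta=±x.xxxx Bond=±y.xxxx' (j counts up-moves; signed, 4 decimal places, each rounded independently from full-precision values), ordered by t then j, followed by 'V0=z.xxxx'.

Risk-neutral probability p* = (R−d)/(u−d) = (1.07−0.66)/(1.09−0.66) = 0.9535.
At expiry t=3: V(3,0)=114.9856, V(3,1)=88.3878, V(3,2)=44.4613, V(3,3)=0.0000
  t=2,j=0: stock 61.8552 → up 67.4222 (V=88.3878), down 40.8244 (V=114.9856). Price 83.7616; hedge Δ=-1.0000, bond B=145.6168.
  t=2,j=1: stock 102.1548 → up 111.3487 (V=44.4613), down 67.4222 (V=88.3878). Price 43.4620; hedge Δ=-1.0000, bond B=145.6168.
  t=2,j=2: stock 168.7102 → up 183.8941 (V=0.0000), down 111.3487 (V=44.4613). Price 1.9327; hedge Δ=-0.6129, bond B=105.3310.
  t=1,j=0: stock 93.7200 → up 102.1548 (V=43.4620), down 61.8552 (V=83.7616). Price 42.3705; hedge Δ=-1.0000, bond B=136.0905.
  t=1,j=1: stock 154.7800 → up 168.7102 (V=1.9327), down 102.1548 (V=43.4620). Price 3.6115; hedge Δ=-0.6240, bond B=100.1913.
  t=0,j=0: stock 142.0000 → up 154.7800 (V=3.6115), down 93.7200 (V=42.3705). Price 5.0600; hedge Δ=-0.6348, bond B=95.1973.
Root portfolio cost Δ·142+B reproduces V0=5.0600.

(0,0): Delta=-0.6348 Bond=95.1973
(1,0): Delta=-1.0000 Bond=136.0905
(1,1): Delta=-0.6240 Bond=100.1913
(2,0): Delta=-1.0000 Bond=145.6168
(2,1): Delta=-1.0000 Bond=145.6168
(2,2): Delta=-0.6129 Bond=105.3310
V0=5.0600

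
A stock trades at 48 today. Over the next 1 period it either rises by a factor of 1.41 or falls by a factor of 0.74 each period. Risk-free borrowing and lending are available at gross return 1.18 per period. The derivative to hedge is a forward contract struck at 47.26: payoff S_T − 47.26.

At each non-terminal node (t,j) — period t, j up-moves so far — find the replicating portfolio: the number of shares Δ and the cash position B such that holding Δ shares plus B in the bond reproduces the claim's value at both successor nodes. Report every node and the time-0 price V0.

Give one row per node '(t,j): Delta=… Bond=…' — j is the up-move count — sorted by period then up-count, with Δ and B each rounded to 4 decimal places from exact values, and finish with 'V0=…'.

Under the risk-neutral measure, an up-move has probability p* = (R−d)/(u−d) = 0.6567 and values discount at R = 1.18.
Payoff layer (t=1): V(1,0)=-11.7400, V(1,1)=20.4200
  t=0,j=0: stock 48.0000 → up 67.6800 (V=20.4200), down 35.5200 (V=-11.7400). Price 7.9492; hedge Δ=1.0000, bond B=-40.0508.
The time-0 hedge costs 7.9492, which is the no-arbitrage price.

(0,0): Delta=1.0000 Bond=-40.0508
V0=7.9492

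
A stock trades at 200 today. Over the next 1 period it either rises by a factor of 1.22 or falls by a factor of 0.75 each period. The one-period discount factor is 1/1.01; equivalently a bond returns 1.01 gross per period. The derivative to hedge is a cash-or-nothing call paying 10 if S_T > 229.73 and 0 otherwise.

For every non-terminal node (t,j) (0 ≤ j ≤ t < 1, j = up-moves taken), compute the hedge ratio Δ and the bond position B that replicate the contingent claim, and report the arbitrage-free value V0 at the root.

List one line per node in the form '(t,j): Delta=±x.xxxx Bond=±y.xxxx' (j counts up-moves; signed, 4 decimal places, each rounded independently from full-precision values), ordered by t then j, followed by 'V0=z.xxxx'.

(0,0): Delta=0.1064 Bond=-15.7995
V0=5.4771

The replicating-portfolio and risk-neutral prices coincide; use p* = (1.01−0.75)/(1.22−0.75) = 0.5532 for the latter.
Payoff layer (t=1): V(1,0)=0.0000, V(1,1)=10.0000
(0,0): S=200.0000. Δ = (V_up−V_dn)/(S_up−S_dn) = (10.0000−0.0000)/(244.0000−150.0000) = 0.1064. V = [p*·10.0000 + (1−p*)·0.0000]/1.01 = 5.4771. B = V − Δ·S = -15.7995.
The time-0 hedge costs 5.4771, which is the no-arbitrage price.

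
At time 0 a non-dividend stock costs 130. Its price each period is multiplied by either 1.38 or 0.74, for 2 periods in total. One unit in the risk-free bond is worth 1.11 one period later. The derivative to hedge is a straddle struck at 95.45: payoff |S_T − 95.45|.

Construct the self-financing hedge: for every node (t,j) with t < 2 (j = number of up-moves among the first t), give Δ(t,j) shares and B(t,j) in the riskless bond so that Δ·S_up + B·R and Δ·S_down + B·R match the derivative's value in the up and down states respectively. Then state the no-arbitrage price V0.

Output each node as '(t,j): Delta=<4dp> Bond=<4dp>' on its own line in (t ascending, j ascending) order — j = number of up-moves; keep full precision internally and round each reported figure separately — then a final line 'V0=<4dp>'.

(0,0): Delta=0.7783 Bond=-41.6438
(1,0): Delta=0.2119 Bond=8.2702
(1,1): Delta=1.0000 Bond=-85.9910
V0=59.5400

Under the risk-neutral measure, an up-move has probability p* = (R−d)/(u−d) = 0.5781 and values discount at R = 1.11.
At expiry t=2: V(2,0)=24.2620, V(2,1)=37.3060, V(2,2)=152.1220
Node (1,0) S=96.2000: V=(p*·37.3060+(1−p*)·24.2620)/1.11=28.6514; Δ=(37.3060−24.2620)/(132.7560−71.1880)=0.2119; B=V−Δ·S=8.2702
Node (1,1) S=179.4000: V=(p*·152.1220+(1−p*)·37.3060)/1.11=93.4090; Δ=(152.1220−37.3060)/(247.5720−132.7560)=1.0000; B=V−Δ·S=-85.9910
Node (0,0) S=130.0000: V=(p*·93.4090+(1−p*)·28.6514)/1.11=59.5400; Δ=(93.4090−28.6514)/(179.4000−96.2000)=0.7783; B=V−Δ·S=-41.6438
Self-financing check: at every node Δ·S+B equals the discounted successor values.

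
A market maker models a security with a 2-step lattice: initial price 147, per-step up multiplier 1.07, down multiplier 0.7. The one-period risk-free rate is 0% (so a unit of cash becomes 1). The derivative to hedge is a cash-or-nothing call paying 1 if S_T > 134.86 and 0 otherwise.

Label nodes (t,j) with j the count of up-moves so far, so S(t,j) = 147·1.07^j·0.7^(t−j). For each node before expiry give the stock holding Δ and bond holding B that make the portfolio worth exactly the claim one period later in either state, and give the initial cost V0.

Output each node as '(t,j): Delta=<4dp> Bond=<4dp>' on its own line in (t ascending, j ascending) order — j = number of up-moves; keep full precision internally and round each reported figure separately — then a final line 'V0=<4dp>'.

The replicating-portfolio and risk-neutral prices coincide; use p* = (1−0.7)/(1.07−0.7) = 0.8108 for the latter.
Terminal payoffs: V(2,0)=0.0000, V(2,1)=0.0000, V(2,2)=1.0000
  t=1,j=0: stock 102.9000 → up 110.1030 (V=0.0000), down 72.0300 (V=0.0000). Price 0.0000; hedge Δ=0.0000, bond B=0.0000.
  t=1,j=1: stock 157.2900 → up 168.3003 (V=1.0000), down 110.1030 (V=0.0000). Price 0.8108; hedge Δ=0.0172, bond B=-1.8919.
  t=0,j=0: stock 147.0000 → up 157.2900 (V=0.8108), down 102.9000 (V=0.0000). Price 0.6574; hedge Δ=0.0149, bond B=-1.5340.
Self-financing check: at every node Δ·S+B equals the discounted successor values.

(0,0): Delta=0.0149 Bond=-1.5340
(1,0): Delta=0.0000 Bond=0.0000
(1,1): Delta=0.0172 Bond=-1.8919
V0=0.6574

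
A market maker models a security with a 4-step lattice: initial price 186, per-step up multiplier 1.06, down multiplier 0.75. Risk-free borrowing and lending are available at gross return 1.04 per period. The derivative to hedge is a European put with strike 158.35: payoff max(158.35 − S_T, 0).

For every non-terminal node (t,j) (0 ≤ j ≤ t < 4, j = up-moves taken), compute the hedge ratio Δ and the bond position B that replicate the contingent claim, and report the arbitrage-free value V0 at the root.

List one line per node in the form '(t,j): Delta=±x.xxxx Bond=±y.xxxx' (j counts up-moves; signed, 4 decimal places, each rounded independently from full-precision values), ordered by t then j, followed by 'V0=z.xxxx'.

(0,0): Delta=-0.1128 Bond=21.8134
(1,0): Delta=-0.8541 Bond=126.0973
(1,1): Delta=-0.0767 Bond=15.5541
(2,0): Delta=-1.0000 Bond=146.4035
(2,1): Delta=-0.8470 Bond=130.0887
(2,2): Delta=-0.0391 Bond=8.3202
(3,0): Delta=-1.0000 Bond=152.2596
(3,1): Delta=-1.0000 Bond=152.2596
(3,2): Delta=-0.8395 Bond=134.1221
(3,3): Delta=0.0000 Bond=0.0000
V0=0.8282

Risk-neutral probability p* = (R−d)/(u−d) = (1.04−0.75)/(1.06−0.75) = 0.9355.
At expiry t=4: V(4,0)=99.4984, V(4,1)=75.1731, V(4,2)=40.7933, V(4,3)=0.0000, V(4,4)=0.0000
(3,0): S=78.4688. Δ = (V_up−V_dn)/(S_up−S_dn) = (75.1731−99.4984)/(83.1769−58.8516) = -1.0000. V = [p*·75.1731 + (1−p*)·99.4984]/1.04 = 73.7909. B = V − Δ·S = 152.2596.
(3,1): S=110.9025. Δ = (V_up−V_dn)/(S_up−S_dn) = (40.7933−75.1731)/(117.5567−83.1769) = -1.0000. V = [p*·40.7933 + (1−p*)·75.1731]/1.04 = 41.3571. B = V − Δ·S = 152.2596.
(3,2): S=156.7422. Δ = (V_up−V_dn)/(S_up−S_dn) = (0.0000−40.7933)/(166.1467−117.5567) = -0.8395. V = [p*·0.0000 + (1−p*)·40.7933]/1.04 = 2.5306. B = V − Δ·S = 134.1221.
(3,3): S=221.5290. Δ = (V_up−V_dn)/(S_up−S_dn) = (0.0000−0.0000)/(234.8207−166.1467) = 0.0000. V = [p*·0.0000 + (1−p*)·0.0000]/1.04 = 0.0000. B = V − Δ·S = 0.0000.
(2,0): S=104.6250. Δ = (V_up−V_dn)/(S_up−S_dn) = (41.3571−73.7909)/(110.9025−78.4688) = -1.0000. V = [p*·41.3571 + (1−p*)·73.7909]/1.04 = 41.7785. B = V − Δ·S = 146.4035.
(2,1): S=147.8700. Δ = (V_up−V_dn)/(S_up−S_dn) = (2.5306−41.3571)/(156.7422−110.9025) = -0.8470. V = [p*·2.5306 + (1−p*)·41.3571]/1.04 = 4.8419. B = V − Δ·S = 130.0887.
(2,2): S=208.9896. Δ = (V_up−V_dn)/(S_up−S_dn) = (0.0000−2.5306)/(221.5290−156.7422) = -0.0391. V = [p*·0.0000 + (1−p*)·2.5306]/1.04 = 0.1570. B = V − Δ·S = 8.3202.
(1,0): S=139.5000. Δ = (V_up−V_dn)/(S_up−S_dn) = (4.8419−41.7785)/(147.8700−104.6250) = -0.8541. V = [p*·4.8419 + (1−p*)·41.7785]/1.04 = 6.9470. B = V − Δ·S = 126.0973.
(1,1): S=197.1600. Δ = (V_up−V_dn)/(S_up−S_dn) = (0.1570−4.8419)/(208.9896−147.8700) = -0.0767. V = [p*·0.1570 + (1−p*)·4.8419]/1.04 = 0.4416. B = V − Δ·S = 15.5541.
(0,0): S=186.0000. Δ = (V_up−V_dn)/(S_up−S_dn) = (0.4416−6.9470)/(197.1600−139.5000) = -0.1128. V = [p*·0.4416 + (1−p*)·6.9470]/1.04 = 0.8282. B = V − Δ·S = 21.8134.
Check: Δ(0,0)·S0 + B(0,0) = 0.8282 = V0.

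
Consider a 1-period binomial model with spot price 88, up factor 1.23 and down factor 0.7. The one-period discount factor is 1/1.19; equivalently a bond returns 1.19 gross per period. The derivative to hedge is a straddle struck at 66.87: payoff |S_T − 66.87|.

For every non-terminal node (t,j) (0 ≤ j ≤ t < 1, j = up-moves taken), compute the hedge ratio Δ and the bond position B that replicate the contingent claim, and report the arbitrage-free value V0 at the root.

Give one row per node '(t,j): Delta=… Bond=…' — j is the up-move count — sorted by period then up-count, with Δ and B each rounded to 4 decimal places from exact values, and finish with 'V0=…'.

Since d<R<u, set p* = (R−d)/(u−d) = 0.9245; price each node as the discounted p*-expectation of its children.
At expiry t=1: V(1,0)=5.2700, V(1,1)=41.3700
Node (0,0) S=88.0000: V=(p*·41.3700+(1−p*)·5.2700)/1.19=32.4752; Δ=(41.3700−5.2700)/(108.2400−61.6000)=0.7740; B=V−Δ·S=-35.6380
Check: Δ(0,0)·S0 + B(0,0) = 32.4752 = V0.

(0,0): Delta=0.7740 Bond=-35.6380
V0=32.4752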